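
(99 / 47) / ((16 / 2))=99 / 376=0.26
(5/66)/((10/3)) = 1/44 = 0.02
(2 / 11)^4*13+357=5227045 / 14641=357.01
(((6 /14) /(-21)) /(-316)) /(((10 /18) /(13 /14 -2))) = -0.00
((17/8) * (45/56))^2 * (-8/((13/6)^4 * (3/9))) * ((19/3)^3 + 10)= -838.44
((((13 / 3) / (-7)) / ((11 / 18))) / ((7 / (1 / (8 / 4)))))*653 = -25467 / 539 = -47.25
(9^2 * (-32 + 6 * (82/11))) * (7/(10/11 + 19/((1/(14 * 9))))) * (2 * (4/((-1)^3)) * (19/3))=-502740/3293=-152.67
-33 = -33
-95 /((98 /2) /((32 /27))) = -2.30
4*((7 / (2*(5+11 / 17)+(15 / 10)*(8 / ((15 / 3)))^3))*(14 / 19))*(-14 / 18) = -728875 / 792072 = -0.92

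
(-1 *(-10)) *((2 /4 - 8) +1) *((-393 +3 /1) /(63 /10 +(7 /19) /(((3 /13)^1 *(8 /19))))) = 3042000 /1211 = 2511.97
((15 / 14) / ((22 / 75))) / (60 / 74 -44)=-41625 / 492184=-0.08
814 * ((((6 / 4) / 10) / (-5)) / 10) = -1221 / 500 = -2.44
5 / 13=0.38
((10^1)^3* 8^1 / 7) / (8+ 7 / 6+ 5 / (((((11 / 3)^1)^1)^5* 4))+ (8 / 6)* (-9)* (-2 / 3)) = 15460896000 / 232261057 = 66.57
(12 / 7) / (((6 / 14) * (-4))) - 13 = -14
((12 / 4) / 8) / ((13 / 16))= 0.46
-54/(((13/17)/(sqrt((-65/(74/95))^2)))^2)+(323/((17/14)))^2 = -1566821947/2738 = -572250.53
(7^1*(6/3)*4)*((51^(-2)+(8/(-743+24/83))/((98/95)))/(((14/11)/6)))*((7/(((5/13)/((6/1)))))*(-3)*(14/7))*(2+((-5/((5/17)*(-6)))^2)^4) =15771597277851021893/2181888281160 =7228416.51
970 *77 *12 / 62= 448140 / 31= 14456.13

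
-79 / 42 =-1.88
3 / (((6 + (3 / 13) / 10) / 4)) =520 / 261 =1.99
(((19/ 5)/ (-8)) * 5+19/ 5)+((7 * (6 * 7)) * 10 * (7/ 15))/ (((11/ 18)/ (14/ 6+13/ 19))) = 56648073/ 8360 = 6776.09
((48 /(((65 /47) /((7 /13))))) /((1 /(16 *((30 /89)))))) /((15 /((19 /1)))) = 9601536 /75205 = 127.67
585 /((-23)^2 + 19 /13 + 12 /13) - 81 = -551943 /6908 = -79.90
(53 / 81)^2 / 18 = 0.02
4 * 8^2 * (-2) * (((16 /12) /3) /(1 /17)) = -34816 /9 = -3868.44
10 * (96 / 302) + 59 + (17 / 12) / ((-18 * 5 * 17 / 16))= 62.16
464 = 464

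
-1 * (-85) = 85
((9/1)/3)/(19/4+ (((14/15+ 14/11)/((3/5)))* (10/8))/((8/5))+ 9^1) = 2376/13165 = 0.18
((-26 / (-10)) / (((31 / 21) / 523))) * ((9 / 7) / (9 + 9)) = 20397 / 310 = 65.80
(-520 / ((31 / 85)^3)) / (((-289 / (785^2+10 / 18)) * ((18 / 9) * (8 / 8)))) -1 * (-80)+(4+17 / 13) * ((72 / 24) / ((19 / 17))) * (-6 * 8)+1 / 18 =168180636048689 / 14716754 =11427834.97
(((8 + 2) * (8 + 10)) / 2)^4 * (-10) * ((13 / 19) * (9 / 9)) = -8529300000 / 19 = -448910526.32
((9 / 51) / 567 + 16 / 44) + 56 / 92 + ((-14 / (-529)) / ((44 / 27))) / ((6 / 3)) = 73347149 / 74785788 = 0.98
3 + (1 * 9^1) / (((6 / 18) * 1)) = 30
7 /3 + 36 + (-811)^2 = 1973278 /3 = 657759.33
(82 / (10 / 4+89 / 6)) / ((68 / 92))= 6.40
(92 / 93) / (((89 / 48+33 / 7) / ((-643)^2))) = 4260178496 / 68417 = 62267.84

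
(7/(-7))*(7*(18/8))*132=-2079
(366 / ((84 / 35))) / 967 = 305 / 1934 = 0.16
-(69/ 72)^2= -529/ 576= -0.92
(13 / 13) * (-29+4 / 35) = -1011 / 35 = -28.89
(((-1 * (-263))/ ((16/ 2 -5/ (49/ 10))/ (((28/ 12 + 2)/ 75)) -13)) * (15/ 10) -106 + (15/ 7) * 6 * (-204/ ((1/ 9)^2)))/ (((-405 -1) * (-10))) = -40868393345/ 780629192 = -52.35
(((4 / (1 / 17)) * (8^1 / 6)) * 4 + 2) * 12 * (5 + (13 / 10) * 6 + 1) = 301944 / 5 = 60388.80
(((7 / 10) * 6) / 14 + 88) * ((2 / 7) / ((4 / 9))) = 7947 / 140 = 56.76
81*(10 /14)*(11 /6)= 1485 /14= 106.07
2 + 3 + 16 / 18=53 / 9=5.89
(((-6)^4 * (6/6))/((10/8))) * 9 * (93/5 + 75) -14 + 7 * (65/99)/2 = 4323273659/4950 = 873388.62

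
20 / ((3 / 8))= 160 / 3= 53.33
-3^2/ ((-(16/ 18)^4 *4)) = 59049/ 16384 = 3.60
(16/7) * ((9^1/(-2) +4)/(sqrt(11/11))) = -8/7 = -1.14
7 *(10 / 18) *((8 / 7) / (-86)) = -20 / 387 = -0.05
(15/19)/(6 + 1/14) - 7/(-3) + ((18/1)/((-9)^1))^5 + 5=-24.54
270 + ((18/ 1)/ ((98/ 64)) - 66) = 10572/ 49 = 215.76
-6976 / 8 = -872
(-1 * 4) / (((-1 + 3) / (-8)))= 16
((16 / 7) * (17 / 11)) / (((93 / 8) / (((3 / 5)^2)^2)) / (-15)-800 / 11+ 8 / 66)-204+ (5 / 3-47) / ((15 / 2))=-37070423924 / 176450715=-210.09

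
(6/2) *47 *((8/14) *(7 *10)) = 5640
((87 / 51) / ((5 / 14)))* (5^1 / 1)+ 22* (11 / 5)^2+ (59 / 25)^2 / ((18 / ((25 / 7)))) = 7040081 / 53550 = 131.47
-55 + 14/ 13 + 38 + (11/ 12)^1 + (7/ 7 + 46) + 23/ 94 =236371/ 7332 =32.24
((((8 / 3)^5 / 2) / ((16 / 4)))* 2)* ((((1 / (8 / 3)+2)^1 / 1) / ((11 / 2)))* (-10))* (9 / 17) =-389120 / 5049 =-77.07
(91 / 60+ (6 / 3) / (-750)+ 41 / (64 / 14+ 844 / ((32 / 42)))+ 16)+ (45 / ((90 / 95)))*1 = 202600903 / 3114500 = 65.05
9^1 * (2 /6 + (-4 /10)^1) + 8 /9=13 /45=0.29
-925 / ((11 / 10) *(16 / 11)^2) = -50875 / 128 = -397.46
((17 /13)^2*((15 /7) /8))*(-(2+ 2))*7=-4335 /338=-12.83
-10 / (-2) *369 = 1845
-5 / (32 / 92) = -115 / 8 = -14.38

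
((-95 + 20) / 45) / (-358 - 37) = 1 / 237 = 0.00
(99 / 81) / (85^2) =11 / 65025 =0.00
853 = 853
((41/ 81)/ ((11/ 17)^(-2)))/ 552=4961/ 12921768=0.00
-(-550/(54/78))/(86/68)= 243100/387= 628.17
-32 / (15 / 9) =-96 / 5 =-19.20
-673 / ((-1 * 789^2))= 673 / 622521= 0.00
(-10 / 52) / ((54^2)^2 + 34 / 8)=-10 / 442159133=-0.00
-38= -38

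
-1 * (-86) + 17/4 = 361/4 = 90.25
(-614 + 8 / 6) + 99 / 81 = -5503 / 9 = -611.44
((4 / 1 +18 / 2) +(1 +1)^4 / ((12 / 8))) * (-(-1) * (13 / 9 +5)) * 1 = 4118 / 27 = 152.52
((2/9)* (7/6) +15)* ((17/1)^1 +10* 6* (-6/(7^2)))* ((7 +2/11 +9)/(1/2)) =6306896/1323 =4767.12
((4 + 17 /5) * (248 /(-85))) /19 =-9176 /8075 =-1.14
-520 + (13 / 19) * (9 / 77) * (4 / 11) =-8367892 / 16093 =-519.97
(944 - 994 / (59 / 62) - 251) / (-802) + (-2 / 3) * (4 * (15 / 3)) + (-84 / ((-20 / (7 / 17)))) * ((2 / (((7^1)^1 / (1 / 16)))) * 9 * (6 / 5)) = -1515678491 / 120660900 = -12.56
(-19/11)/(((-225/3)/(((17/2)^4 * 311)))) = 37388.30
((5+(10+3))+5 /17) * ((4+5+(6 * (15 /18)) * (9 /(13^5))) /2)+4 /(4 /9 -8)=516289914 /6311981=81.80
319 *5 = 1595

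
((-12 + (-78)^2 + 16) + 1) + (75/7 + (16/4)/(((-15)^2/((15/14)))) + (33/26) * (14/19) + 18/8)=90445253/14820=6102.92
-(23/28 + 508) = -14247/28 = -508.82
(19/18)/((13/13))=19/18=1.06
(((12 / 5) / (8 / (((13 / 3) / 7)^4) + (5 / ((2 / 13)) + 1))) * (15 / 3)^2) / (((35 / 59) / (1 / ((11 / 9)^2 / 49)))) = 22930827192 / 608059243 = 37.71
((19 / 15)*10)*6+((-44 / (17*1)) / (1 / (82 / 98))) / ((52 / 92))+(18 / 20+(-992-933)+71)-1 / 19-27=-3719945561 / 2057510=-1807.98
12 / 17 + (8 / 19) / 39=9028 / 12597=0.72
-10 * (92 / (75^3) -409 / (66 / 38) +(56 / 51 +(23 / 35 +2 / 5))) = 257705084144 / 110446875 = 2333.29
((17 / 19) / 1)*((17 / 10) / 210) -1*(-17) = 678589 / 39900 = 17.01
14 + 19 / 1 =33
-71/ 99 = -0.72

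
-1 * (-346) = 346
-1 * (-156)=156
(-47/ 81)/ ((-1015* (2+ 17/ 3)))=47/ 630315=0.00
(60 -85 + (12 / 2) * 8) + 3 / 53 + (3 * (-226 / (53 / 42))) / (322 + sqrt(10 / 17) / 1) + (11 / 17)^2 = 14238 * sqrt(170) / 46709377 + 294368841771 / 13499009953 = 21.81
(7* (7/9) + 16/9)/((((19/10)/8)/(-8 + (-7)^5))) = -1534000/3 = -511333.33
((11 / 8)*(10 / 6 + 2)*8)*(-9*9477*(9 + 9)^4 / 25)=-361133291376 / 25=-14445331655.04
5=5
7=7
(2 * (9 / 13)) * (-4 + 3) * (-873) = 15714 / 13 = 1208.77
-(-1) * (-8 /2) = -4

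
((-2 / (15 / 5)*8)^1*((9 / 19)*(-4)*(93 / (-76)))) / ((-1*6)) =2.06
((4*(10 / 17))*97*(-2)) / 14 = -3880 / 119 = -32.61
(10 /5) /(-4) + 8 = 15 /2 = 7.50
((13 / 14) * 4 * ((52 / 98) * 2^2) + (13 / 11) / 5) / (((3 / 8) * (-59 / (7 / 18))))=-612716 / 4293135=-0.14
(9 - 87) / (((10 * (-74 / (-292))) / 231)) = -7109.81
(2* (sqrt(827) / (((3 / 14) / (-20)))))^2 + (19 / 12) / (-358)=28816355.55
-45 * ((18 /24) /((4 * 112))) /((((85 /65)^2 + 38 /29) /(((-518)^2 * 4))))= -6340448205 /236848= -26770.12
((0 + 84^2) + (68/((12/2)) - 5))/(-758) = -21187/2274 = -9.32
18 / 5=3.60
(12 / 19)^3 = 1728 / 6859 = 0.25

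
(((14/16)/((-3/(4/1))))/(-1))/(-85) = -7/510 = -0.01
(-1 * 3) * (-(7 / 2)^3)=1029 / 8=128.62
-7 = -7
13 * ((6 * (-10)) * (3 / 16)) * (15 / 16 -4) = 28665 / 64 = 447.89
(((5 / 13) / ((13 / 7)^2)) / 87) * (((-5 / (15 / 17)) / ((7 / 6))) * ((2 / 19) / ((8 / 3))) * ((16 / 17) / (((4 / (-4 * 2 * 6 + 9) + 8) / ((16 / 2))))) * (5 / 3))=-400 / 1024309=-0.00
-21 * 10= -210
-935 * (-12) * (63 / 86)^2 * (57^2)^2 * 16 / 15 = 125355129763248 / 1849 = 67796176183.48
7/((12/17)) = 119/12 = 9.92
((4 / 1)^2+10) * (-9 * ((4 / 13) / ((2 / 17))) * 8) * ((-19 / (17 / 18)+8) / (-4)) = -14832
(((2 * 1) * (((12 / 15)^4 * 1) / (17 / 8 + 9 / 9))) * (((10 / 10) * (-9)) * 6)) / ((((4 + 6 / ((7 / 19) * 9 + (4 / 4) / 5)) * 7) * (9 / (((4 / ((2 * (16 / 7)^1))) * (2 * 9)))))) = -9234432 / 14890625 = -0.62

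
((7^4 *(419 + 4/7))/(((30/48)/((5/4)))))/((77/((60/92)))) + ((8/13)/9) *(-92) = 45904402/2691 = 17058.49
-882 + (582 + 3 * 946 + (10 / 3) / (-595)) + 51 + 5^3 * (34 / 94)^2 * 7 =2131991014 / 788613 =2703.47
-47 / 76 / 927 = -47 / 70452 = -0.00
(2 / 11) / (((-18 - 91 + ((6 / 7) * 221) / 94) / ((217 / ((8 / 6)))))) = -214179 / 774356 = -0.28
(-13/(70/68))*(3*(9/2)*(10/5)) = -11934/35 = -340.97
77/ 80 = 0.96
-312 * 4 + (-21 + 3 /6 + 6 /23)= -58339 /46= -1268.24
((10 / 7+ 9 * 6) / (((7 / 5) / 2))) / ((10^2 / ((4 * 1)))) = 776 / 245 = 3.17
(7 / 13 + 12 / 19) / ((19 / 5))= 1445 / 4693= 0.31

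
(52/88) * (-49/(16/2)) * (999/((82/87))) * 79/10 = -4373722899/144320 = -30305.73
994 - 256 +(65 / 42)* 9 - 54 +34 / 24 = 58745 / 84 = 699.35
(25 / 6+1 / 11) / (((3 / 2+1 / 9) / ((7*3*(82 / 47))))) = 1451646 / 14993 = 96.82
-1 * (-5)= 5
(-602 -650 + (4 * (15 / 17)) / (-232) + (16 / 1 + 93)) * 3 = -3381039 / 986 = -3429.05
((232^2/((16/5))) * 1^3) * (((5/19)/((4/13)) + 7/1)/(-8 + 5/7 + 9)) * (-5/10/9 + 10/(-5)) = -216729905/1368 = -158428.29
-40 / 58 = -20 / 29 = -0.69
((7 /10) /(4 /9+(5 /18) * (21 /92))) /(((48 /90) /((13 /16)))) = 56511 /26912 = 2.10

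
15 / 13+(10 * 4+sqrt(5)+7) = sqrt(5)+626 / 13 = 50.39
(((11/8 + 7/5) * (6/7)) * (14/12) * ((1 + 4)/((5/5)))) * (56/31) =777/31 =25.06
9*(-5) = -45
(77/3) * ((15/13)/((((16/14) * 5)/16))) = 1078/13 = 82.92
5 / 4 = 1.25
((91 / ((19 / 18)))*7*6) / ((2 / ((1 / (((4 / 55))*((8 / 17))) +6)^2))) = 21844948671 / 9728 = 2245574.49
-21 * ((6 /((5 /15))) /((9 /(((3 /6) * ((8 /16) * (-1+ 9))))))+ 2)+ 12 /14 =-876 /7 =-125.14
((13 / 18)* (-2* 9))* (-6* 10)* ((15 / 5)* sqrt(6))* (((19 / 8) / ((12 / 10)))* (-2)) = -22688.40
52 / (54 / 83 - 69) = -4316 / 5673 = -0.76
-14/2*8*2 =-112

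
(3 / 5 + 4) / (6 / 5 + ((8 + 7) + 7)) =23 / 116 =0.20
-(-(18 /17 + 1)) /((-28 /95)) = -475 /68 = -6.99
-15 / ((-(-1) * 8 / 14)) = -105 / 4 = -26.25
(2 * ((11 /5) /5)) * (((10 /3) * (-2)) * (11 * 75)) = -4840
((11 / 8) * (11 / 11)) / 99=1 / 72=0.01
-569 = -569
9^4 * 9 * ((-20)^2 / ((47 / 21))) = 496011600 / 47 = 10553438.30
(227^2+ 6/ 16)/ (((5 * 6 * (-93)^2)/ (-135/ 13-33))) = -3875009/ 449748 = -8.62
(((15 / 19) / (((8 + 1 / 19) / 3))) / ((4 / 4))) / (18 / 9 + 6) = 5 / 136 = 0.04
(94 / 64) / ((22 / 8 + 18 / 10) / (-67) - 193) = -15745 / 2069688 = -0.01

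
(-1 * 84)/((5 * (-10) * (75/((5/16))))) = 7/1000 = 0.01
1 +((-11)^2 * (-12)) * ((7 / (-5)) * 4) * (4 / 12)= 13557 / 5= 2711.40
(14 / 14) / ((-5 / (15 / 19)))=-3 / 19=-0.16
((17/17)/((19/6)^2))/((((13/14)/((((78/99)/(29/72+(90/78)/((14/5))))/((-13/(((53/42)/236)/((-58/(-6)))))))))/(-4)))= 641088/36275200159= 0.00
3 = 3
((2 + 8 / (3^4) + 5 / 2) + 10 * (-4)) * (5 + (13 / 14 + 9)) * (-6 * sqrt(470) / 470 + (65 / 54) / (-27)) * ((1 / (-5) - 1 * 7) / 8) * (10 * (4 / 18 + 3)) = -6951967 * sqrt(470) / 35532 - 2259389275 / 3306744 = -4924.94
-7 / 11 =-0.64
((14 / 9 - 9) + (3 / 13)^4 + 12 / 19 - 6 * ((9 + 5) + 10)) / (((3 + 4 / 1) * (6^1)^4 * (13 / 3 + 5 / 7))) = -368272889 / 111822484176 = -0.00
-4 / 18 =-2 / 9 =-0.22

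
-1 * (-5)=5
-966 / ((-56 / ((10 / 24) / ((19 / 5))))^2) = -14375 / 3881472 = -0.00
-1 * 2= -2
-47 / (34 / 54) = -1269 / 17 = -74.65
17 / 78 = 0.22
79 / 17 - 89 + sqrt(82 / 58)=-1434 / 17 + sqrt(1189) / 29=-83.16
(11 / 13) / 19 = 11 / 247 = 0.04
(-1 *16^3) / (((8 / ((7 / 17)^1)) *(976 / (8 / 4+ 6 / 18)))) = -1568 / 3111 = -0.50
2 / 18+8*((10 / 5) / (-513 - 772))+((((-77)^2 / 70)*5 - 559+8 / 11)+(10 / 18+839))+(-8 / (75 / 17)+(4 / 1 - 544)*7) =-1304772949 / 424050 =-3076.93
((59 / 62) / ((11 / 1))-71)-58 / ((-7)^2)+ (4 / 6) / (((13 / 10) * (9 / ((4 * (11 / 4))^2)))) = -764807833 / 11729718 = -65.20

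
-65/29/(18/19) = -2.37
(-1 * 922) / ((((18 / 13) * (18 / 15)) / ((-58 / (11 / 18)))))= 52665.76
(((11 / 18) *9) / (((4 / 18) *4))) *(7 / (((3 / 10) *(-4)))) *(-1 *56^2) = 113190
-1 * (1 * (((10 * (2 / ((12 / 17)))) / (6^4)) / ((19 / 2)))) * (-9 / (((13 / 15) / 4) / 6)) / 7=425 / 5187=0.08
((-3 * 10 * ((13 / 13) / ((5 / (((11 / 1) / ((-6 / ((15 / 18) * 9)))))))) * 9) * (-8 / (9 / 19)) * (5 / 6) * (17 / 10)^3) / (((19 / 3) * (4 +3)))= -162129 / 140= -1158.06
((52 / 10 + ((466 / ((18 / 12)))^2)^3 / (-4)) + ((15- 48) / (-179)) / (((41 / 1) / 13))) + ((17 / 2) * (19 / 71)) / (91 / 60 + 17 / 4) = -73849375429367361201175472 / 328578295365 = -224754271572722.27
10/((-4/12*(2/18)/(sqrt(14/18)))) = -90*sqrt(7) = -238.12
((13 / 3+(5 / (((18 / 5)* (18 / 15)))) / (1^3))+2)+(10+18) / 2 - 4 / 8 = 2267 / 108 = 20.99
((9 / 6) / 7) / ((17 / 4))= 6 / 119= 0.05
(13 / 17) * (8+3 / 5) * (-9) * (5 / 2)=-5031 / 34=-147.97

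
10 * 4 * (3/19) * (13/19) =1560/361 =4.32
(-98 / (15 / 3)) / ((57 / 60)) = -392 / 19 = -20.63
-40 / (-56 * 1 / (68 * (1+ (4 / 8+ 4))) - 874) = 3740 / 81733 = 0.05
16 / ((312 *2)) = 1 / 39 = 0.03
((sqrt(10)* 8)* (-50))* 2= -800* sqrt(10)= -2529.82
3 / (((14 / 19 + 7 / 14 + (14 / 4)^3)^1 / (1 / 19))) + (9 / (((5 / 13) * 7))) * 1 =10471 / 3129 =3.35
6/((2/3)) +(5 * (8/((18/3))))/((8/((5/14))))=781/84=9.30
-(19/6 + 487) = -490.17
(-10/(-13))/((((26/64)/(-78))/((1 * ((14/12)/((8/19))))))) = -5320/13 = -409.23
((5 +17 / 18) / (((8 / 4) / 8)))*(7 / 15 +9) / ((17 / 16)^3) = 124469248 / 663255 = 187.66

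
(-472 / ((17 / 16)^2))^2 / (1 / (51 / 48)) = 912523264 / 4913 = 185736.47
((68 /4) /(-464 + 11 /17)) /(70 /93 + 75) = -26877 /55493465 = -0.00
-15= -15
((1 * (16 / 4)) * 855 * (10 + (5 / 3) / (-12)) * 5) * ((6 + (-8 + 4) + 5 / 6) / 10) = 573325 / 12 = 47777.08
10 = 10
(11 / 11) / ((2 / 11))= 11 / 2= 5.50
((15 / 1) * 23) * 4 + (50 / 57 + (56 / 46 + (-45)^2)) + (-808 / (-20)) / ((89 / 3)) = 1988476411 / 583395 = 3408.46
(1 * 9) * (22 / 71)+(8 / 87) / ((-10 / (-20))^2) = 3.16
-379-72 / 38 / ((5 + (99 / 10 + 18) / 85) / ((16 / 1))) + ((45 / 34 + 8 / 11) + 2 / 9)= -382.42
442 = 442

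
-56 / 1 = -56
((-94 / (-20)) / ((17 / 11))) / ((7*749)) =0.00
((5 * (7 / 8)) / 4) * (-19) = -665 / 32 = -20.78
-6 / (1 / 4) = -24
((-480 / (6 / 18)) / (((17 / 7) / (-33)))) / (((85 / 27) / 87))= 156274272 / 289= 540741.43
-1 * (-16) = 16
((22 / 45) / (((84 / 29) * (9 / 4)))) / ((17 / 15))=638 / 9639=0.07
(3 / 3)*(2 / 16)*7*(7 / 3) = 49 / 24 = 2.04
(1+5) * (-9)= -54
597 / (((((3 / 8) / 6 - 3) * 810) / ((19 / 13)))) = -30248 / 82485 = -0.37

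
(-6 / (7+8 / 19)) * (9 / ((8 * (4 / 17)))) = -2907 / 752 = -3.87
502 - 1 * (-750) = 1252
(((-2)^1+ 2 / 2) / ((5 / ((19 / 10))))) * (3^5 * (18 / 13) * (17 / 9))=-78489 / 325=-241.50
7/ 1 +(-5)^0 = 8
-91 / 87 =-1.05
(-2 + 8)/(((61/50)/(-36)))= -10800/61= -177.05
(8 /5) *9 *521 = 37512 /5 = 7502.40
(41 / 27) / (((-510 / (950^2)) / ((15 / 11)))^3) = -3767345939453125000 / 176558481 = -21337666240.19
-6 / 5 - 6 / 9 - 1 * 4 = -88 / 15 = -5.87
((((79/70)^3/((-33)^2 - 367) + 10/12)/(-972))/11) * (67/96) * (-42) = 3779982349/1650595968000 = 0.00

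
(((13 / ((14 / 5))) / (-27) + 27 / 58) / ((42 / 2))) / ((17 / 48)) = 25744 / 652239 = 0.04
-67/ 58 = -1.16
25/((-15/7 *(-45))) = 7/27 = 0.26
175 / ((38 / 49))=8575 / 38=225.66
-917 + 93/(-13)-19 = -12261/13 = -943.15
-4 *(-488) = 1952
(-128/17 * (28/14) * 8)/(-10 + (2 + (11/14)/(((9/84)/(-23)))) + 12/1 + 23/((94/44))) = 72192/92225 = 0.78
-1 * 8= -8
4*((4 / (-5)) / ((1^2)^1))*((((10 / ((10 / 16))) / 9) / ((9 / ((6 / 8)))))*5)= -64 / 27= -2.37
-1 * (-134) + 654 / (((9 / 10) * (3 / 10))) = 23006 / 9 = 2556.22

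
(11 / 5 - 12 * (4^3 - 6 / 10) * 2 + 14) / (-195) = 193 / 25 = 7.72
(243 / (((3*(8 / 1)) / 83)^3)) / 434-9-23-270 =-61960733 / 222208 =-278.84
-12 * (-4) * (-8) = -384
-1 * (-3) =3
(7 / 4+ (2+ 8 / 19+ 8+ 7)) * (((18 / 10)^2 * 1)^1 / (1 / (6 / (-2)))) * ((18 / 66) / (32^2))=-1062153 / 21401600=-0.05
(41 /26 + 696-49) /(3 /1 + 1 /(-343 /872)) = 5784009 /4082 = 1416.95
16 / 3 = 5.33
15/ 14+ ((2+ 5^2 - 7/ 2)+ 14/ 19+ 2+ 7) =4563/ 133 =34.31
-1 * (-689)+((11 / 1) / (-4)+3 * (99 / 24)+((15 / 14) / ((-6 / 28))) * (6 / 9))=16687 / 24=695.29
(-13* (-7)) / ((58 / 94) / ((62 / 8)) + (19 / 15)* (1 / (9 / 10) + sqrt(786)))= 2.46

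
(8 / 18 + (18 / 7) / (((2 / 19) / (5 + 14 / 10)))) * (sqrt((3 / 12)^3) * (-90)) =-12347 / 7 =-1763.86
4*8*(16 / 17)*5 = 2560 / 17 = 150.59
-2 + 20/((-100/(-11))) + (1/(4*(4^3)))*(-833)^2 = 3469701/1280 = 2710.70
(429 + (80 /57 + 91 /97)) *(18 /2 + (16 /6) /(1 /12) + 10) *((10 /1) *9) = 3648878640 /1843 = 1979858.19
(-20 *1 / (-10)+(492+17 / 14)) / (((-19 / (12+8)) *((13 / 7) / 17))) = -1178610 / 247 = -4771.70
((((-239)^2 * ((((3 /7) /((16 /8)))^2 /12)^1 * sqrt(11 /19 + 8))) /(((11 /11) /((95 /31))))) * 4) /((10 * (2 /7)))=171363 * sqrt(3097) /3472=2746.68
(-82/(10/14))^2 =329476/25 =13179.04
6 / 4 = 1.50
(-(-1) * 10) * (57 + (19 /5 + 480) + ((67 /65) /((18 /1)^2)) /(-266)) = 3029539901 /560196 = 5408.00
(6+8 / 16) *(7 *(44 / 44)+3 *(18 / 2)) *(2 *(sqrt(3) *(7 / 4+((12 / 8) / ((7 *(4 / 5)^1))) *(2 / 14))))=154921 *sqrt(3) / 196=1369.04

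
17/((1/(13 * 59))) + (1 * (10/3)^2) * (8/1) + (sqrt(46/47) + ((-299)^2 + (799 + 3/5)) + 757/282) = sqrt(2162)/47 + 437090863/4230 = 103332.16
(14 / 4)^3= 343 / 8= 42.88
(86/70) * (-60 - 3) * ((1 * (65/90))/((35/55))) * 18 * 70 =-110682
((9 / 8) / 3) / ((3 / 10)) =5 / 4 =1.25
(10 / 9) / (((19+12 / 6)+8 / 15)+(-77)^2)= 25 / 133887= 0.00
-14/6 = -7/3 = -2.33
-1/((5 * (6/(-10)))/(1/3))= 1/9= 0.11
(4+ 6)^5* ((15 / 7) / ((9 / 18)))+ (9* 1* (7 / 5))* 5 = 3000441 / 7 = 428634.43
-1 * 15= -15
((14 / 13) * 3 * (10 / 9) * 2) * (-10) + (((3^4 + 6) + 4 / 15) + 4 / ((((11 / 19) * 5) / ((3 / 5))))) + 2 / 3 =60659 / 3575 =16.97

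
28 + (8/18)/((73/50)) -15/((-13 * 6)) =486781/17082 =28.50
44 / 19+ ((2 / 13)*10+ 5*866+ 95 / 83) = 88871811 / 20501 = 4335.00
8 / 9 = 0.89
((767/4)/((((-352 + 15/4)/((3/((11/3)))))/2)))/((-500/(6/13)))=1593/1915375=0.00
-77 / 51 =-1.51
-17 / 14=-1.21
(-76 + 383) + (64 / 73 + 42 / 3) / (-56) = 626965 / 2044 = 306.73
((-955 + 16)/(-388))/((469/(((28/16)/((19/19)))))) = 939/103984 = 0.01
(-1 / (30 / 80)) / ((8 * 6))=-1 / 18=-0.06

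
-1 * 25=-25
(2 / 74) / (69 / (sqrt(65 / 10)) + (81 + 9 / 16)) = 30160 / 80995849 - 5888 * sqrt(26) / 242987547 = 0.00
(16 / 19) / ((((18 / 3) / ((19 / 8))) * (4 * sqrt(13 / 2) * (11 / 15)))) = 0.04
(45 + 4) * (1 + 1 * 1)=98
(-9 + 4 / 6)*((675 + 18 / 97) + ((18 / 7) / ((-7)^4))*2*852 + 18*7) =-10909426575 / 1630279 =-6691.75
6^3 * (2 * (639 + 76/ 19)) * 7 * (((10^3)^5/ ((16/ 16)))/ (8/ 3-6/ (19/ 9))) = -11083262400000000000000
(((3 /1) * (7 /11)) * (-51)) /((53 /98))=-104958 /583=-180.03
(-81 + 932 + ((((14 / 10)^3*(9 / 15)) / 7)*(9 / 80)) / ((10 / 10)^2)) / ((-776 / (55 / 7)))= -468064553 / 54320000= -8.62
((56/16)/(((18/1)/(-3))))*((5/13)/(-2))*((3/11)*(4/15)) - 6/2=-2567/858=-2.99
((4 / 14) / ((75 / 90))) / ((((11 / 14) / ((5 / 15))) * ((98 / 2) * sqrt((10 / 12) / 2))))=16 * sqrt(15) / 13475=0.00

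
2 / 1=2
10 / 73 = 0.14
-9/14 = -0.64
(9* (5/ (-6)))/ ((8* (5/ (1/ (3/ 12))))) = -3/ 4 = -0.75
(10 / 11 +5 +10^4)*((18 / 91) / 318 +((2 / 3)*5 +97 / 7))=3911049710 / 22737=172012.57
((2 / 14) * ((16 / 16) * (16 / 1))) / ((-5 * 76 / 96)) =-0.58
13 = 13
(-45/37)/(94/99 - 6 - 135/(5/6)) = 4455/611906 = 0.01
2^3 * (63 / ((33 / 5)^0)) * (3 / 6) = 252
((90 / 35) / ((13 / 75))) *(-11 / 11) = -1350 / 91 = -14.84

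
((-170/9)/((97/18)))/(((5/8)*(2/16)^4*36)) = -557056/873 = -638.09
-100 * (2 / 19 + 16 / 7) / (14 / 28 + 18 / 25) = -195.98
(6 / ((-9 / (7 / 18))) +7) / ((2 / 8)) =728 / 27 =26.96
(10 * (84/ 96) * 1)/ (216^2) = 35/ 186624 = 0.00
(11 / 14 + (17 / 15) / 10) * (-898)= -423856 / 525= -807.34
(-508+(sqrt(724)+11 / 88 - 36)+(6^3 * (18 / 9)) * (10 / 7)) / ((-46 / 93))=-381579 / 2576 - 93 * sqrt(181) / 23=-202.53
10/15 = 2/3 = 0.67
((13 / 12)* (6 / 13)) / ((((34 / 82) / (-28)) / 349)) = -200326 / 17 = -11783.88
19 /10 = 1.90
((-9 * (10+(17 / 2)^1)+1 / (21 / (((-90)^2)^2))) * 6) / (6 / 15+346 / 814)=267018469245 / 11753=22719175.47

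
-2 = -2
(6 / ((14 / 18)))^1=54 / 7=7.71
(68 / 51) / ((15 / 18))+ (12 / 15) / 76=153 / 95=1.61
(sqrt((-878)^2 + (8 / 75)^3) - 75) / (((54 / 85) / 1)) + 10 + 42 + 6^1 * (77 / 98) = -7729 / 126 + 17 * sqrt(243912516009) / 6075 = 1320.70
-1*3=-3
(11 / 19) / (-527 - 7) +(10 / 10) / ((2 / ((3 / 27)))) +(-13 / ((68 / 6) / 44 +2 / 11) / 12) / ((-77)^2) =25718351 / 475776378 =0.05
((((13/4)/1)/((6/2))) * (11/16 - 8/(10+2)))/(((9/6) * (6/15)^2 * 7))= 0.01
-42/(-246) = 7/41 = 0.17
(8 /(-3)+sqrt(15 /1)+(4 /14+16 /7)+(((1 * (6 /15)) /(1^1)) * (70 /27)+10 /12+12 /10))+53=sqrt(15)+105793 /1890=59.85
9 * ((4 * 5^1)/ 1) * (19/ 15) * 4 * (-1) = -912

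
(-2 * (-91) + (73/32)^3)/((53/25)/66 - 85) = -2.28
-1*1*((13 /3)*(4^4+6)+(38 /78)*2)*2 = -29544 /13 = -2272.62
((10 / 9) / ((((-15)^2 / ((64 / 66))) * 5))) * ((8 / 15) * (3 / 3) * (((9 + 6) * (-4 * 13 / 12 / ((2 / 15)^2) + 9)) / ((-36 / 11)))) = 0.55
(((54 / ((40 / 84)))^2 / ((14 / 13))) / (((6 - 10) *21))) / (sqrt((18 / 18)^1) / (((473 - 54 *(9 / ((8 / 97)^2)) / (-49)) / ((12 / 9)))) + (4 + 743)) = -258271553943 / 1357173712600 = -0.19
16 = 16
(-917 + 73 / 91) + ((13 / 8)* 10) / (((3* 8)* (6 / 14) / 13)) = -23473447 / 26208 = -895.66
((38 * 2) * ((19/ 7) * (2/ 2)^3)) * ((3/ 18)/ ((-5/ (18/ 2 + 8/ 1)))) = -12274/ 105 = -116.90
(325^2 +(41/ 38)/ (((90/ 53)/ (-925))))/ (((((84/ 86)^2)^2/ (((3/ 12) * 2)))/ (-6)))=-245625450151495/ 709466688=-346211.39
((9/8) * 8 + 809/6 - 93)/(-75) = -61/90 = -0.68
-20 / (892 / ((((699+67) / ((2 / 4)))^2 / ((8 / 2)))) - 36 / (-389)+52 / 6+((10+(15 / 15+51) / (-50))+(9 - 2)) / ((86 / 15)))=-1472200141800 / 849787252981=-1.73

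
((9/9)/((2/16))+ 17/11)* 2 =210/11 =19.09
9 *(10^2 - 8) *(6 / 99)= 552 / 11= 50.18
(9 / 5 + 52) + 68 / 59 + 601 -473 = 53971 / 295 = 182.95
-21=-21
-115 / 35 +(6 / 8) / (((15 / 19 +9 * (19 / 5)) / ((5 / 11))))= -1117971 / 341264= -3.28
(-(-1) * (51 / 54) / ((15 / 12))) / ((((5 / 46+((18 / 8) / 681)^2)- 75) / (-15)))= 644730848 / 4260417099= 0.15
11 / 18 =0.61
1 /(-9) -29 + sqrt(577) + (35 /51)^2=-8277 /289 + sqrt(577)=-4.62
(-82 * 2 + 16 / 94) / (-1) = 7700 / 47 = 163.83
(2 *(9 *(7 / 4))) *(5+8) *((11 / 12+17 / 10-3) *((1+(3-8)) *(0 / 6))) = 0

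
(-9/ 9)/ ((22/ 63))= -63/ 22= -2.86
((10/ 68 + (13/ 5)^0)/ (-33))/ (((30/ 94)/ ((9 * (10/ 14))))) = -1833/ 2618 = -0.70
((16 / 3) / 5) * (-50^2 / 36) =-2000 / 27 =-74.07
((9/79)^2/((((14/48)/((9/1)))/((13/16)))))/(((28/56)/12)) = 341172/43687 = 7.81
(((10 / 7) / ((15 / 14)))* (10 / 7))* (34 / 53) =1360 / 1113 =1.22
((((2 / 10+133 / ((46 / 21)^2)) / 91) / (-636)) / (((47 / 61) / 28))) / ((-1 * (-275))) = -18018241 / 282655015500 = -0.00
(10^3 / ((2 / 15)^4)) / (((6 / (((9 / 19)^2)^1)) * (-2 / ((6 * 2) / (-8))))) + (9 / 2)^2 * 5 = 513162945 / 5776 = 88844.00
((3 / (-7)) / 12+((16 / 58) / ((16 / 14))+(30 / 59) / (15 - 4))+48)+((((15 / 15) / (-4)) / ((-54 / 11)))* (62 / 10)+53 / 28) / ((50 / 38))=177610957753 / 3557169000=49.93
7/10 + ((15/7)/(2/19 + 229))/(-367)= 26092383/37276190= 0.70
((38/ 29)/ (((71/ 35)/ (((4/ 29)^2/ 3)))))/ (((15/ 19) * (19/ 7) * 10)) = 14896/ 77922855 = 0.00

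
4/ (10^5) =1/ 25000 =0.00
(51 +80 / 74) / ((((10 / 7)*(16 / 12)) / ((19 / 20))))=768873 / 29600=25.98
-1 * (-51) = 51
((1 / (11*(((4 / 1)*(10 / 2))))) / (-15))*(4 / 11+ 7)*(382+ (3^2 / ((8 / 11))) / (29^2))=-13879053 / 16281760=-0.85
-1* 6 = -6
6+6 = 12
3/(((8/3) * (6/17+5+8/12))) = 0.19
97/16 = 6.06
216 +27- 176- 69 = -2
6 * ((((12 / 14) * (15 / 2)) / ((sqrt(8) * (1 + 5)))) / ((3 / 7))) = 15 * sqrt(2) / 4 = 5.30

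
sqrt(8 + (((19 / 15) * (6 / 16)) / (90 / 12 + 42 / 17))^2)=sqrt(367851529) / 6780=2.83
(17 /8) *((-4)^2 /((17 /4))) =8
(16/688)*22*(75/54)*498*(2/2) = 45650/129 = 353.88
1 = 1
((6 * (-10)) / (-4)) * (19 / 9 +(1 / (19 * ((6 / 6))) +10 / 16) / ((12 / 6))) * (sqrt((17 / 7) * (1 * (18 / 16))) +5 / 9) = 167575 / 8208 +33515 * sqrt(238) / 8512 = 81.16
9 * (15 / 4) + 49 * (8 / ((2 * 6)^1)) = 797 / 12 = 66.42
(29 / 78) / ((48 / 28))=203 / 936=0.22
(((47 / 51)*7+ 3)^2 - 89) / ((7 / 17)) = 835 / 1071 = 0.78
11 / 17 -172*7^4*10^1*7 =-491436669 / 17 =-28908039.35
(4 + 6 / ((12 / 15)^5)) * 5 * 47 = 2684405 / 512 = 5242.98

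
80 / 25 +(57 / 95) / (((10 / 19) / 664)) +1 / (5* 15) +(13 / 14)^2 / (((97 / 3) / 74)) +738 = 1069529603 / 712950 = 1500.15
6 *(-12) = -72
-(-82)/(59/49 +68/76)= 39.07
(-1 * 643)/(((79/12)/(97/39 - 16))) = 1355444/1027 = 1319.81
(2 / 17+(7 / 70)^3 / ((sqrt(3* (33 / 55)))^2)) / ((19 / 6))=3617 / 96900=0.04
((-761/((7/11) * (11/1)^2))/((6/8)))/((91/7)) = -3044/3003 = -1.01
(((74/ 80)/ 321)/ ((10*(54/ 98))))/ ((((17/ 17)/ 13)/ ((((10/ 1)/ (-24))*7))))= -164983/ 8320320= -0.02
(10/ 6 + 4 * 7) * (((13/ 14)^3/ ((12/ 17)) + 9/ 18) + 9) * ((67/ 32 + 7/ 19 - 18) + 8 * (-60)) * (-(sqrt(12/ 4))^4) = 1407004.40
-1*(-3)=3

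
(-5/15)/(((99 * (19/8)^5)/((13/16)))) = -26624/735401403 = -0.00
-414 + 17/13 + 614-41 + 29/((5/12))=14944/65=229.91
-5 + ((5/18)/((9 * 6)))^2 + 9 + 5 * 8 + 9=50073577/944784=53.00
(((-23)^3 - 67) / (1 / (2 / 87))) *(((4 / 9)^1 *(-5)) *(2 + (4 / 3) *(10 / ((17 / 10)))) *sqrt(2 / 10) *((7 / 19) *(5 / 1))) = 573203680 *sqrt(5) / 252909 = 5067.92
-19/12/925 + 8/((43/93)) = 8257583/477300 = 17.30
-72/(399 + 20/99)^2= -705672/1561909441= -0.00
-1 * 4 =-4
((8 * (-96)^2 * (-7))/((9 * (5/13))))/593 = -745472/2965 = -251.42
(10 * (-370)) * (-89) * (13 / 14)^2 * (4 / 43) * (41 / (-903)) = -2281719700 / 1902621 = -1199.25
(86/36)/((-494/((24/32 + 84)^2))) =-549067/15808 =-34.73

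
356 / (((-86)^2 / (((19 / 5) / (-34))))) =-1691 / 314330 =-0.01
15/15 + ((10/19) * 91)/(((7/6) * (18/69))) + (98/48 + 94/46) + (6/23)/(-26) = 22148201/136344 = 162.44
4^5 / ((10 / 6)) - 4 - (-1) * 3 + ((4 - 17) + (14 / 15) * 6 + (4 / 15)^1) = 606.27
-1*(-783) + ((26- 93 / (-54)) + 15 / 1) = 14863 / 18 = 825.72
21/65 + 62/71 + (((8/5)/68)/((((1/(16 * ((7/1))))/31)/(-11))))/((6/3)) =-35157359/78455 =-448.12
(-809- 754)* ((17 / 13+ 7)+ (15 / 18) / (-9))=-3004607 / 234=-12840.20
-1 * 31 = -31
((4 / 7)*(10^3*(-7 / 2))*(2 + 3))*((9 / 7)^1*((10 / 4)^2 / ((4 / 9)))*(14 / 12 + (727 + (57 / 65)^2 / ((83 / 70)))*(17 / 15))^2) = -123308665691.07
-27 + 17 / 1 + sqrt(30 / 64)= -10 + sqrt(30) / 8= -9.32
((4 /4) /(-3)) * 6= -2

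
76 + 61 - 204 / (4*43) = 5840 / 43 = 135.81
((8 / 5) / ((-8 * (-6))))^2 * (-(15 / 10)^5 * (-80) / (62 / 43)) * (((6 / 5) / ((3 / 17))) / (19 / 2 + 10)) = 0.16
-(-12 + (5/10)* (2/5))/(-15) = -0.79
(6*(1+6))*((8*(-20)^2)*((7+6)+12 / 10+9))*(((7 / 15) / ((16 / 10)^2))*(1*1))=568400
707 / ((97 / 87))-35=58114 / 97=599.11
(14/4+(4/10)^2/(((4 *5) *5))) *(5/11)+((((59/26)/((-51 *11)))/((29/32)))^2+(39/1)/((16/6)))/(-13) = 271349439023051/581502753117000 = 0.47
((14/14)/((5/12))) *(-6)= -72/5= -14.40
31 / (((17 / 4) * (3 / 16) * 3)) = 1984 / 153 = 12.97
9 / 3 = 3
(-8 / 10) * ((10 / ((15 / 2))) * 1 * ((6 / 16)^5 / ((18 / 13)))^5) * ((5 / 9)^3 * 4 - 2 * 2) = 367844059323 / 23611832414348226068480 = 0.00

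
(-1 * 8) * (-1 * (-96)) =-768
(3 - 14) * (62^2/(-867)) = 42284/867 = 48.77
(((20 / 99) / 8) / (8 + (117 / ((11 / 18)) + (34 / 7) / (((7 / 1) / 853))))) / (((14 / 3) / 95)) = 3325 / 5118336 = 0.00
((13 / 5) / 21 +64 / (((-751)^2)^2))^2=17100397355957823974757289 / 1115573255838392475272411025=0.02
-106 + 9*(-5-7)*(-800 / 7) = 85658 / 7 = 12236.86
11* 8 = 88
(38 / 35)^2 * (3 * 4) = 17328 / 1225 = 14.15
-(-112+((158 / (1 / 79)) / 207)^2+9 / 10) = -1510398001 / 428490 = -3524.93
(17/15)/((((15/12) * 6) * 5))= 34/1125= 0.03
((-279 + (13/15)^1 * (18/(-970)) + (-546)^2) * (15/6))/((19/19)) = 361127343/485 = 744592.46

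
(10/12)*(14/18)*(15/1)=175/18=9.72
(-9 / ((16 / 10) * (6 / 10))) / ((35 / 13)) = -195 / 56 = -3.48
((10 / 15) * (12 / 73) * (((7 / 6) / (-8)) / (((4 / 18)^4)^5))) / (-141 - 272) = 448667026.38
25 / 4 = 6.25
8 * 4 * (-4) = -128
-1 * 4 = -4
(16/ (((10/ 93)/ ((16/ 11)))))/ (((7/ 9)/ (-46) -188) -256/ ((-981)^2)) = -526973485824/ 457779201385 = -1.15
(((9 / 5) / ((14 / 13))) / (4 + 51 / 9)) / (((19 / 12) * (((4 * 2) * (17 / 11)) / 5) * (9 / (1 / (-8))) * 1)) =-1287 / 2098208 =-0.00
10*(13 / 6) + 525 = 1640 / 3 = 546.67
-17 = -17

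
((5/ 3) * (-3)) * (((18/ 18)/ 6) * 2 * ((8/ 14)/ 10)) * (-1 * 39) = 26/ 7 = 3.71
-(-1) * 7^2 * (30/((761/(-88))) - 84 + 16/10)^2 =361301.78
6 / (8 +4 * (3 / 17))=51 / 74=0.69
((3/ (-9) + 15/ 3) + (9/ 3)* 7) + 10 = 107/ 3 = 35.67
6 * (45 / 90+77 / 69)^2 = 49729 / 3174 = 15.67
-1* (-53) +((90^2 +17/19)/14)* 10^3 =76965549/133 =578688.34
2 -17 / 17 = 1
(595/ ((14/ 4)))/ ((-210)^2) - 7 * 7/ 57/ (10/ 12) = -86113/ 83790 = -1.03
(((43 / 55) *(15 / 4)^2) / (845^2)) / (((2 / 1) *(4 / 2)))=387 / 100534720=0.00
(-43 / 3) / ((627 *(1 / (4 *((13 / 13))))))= -0.09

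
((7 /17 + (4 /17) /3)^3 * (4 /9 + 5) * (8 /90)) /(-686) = -6250 /75213117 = -0.00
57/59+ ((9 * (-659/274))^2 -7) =2048701843/4429484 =462.51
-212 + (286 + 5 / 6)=74.83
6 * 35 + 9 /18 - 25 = 371 /2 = 185.50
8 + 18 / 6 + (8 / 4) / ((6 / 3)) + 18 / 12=27 / 2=13.50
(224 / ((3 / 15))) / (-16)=-70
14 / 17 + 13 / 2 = 7.32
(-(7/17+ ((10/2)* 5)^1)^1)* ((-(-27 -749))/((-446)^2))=-83808/845393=-0.10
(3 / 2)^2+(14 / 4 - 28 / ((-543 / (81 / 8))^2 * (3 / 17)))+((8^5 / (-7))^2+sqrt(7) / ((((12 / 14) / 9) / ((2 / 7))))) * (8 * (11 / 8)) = 33 * sqrt(7)+6191126783976919 / 25684624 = 241044175.94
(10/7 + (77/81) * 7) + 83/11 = 97474/6237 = 15.63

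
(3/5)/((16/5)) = 3/16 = 0.19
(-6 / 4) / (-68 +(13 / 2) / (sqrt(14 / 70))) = 39 * sqrt(5) / 17651 +408 / 17651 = 0.03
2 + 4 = 6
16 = 16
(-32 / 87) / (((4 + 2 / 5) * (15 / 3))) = -16 / 957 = -0.02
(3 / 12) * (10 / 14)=5 / 28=0.18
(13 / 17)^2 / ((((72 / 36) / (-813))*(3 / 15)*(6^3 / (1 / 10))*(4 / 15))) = -228995 / 110976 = -2.06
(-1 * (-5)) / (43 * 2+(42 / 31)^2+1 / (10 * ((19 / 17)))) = 912950 / 16054237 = 0.06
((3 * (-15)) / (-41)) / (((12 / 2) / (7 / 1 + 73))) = 14.63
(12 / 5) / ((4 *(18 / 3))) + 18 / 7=187 / 70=2.67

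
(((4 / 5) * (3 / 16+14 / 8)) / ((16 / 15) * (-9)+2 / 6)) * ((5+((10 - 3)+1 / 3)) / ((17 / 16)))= -4588 / 2363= -1.94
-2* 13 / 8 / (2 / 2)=-13 / 4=-3.25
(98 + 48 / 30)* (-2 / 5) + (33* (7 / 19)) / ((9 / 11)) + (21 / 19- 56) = -113822 / 1425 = -79.88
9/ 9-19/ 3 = -16/ 3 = -5.33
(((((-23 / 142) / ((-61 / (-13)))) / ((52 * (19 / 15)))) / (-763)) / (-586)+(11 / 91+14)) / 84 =7718998797085 / 45917530591296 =0.17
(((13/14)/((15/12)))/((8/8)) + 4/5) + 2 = 124/35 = 3.54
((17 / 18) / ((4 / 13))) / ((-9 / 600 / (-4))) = 22100 / 27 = 818.52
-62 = -62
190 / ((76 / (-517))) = -2585 / 2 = -1292.50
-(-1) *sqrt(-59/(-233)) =sqrt(13747)/233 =0.50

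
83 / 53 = 1.57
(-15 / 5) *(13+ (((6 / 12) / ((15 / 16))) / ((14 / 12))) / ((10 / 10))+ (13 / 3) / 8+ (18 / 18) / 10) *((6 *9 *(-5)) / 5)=319761 / 140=2284.01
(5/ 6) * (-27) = -45/ 2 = -22.50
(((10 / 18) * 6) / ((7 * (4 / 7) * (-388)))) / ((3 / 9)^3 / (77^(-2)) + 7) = -45 / 4747568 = -0.00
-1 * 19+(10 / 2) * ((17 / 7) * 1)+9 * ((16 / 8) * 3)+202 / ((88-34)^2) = 481847 / 10206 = 47.21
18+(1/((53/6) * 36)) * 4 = 2864/159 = 18.01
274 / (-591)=-0.46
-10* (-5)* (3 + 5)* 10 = 4000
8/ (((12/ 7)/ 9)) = 42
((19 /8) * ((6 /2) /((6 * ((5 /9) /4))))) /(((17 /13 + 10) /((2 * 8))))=2964 /245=12.10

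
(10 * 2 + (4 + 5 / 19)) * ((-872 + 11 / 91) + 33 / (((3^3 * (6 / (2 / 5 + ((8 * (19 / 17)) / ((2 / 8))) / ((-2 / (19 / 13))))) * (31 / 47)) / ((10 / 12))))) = -3146378980795 / 147611646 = -21315.25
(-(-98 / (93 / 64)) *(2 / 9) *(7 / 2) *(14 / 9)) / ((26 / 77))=23664256 / 97929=241.65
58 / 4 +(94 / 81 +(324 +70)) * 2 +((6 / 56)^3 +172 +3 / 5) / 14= 101708851511 / 124467840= 817.15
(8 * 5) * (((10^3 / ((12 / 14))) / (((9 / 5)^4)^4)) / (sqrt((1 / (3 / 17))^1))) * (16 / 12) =85449218750000000 * sqrt(51) / 283512088894331673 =2.15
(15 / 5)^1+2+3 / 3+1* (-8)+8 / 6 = -0.67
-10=-10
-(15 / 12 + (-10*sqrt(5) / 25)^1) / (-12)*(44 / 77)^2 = 5 / 147 -8*sqrt(5) / 735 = 0.01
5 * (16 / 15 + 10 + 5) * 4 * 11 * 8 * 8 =678656 / 3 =226218.67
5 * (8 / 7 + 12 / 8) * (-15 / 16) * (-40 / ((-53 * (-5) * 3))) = 925 / 1484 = 0.62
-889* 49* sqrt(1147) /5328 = -43561* sqrt(1147) /5328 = -276.90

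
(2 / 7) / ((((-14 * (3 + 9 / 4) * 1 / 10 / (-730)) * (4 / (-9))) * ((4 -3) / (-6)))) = 131400 / 343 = 383.09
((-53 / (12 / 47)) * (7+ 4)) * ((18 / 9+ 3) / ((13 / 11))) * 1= -9660.61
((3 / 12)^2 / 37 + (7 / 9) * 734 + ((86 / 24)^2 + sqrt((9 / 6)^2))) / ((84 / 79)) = 41055115 / 74592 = 550.40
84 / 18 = 4.67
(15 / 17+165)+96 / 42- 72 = 11444 / 119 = 96.17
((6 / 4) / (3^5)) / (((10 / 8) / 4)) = 8 / 405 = 0.02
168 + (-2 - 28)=138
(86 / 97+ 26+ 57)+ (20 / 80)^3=520865 / 6208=83.90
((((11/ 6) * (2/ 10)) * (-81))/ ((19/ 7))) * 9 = -18711/ 190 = -98.48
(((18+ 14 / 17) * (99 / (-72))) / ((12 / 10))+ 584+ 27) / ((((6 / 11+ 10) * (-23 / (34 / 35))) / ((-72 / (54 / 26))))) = 747604 / 9135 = 81.84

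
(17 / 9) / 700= 17 / 6300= 0.00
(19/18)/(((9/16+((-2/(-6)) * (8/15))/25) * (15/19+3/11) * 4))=496375/1138083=0.44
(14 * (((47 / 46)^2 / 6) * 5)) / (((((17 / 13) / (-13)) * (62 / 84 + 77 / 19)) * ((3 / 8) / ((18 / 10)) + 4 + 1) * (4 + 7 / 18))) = -75073359816 / 67900972025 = -1.11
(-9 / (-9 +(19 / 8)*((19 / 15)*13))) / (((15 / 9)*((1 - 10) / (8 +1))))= 648 / 3613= 0.18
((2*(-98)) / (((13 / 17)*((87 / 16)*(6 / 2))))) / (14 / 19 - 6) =253232 / 84825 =2.99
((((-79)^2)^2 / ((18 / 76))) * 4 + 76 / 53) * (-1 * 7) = -4604765141.59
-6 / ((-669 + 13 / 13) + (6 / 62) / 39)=2418 / 269203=0.01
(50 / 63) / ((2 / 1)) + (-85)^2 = 7225.40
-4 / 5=-0.80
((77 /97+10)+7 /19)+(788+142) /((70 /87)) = 15055717 /12901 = 1167.02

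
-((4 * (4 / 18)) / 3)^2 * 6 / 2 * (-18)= 128 / 27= 4.74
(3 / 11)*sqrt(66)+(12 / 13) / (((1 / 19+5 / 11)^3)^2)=3*sqrt(66) / 11+250033943970723 / 4610187114832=56.45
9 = 9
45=45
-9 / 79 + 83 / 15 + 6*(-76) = -533938 / 1185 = -450.58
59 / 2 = 29.50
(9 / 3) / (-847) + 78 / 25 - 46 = -908059 / 21175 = -42.88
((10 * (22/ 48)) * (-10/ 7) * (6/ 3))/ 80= -55/ 336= -0.16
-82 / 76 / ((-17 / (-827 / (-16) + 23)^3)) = 69966084875 / 2646016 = 26442.05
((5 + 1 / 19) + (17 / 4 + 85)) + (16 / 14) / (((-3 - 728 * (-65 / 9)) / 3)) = 94.30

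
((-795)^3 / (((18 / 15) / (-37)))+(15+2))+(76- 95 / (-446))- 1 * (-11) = 3454830380427 / 223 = 15492512916.71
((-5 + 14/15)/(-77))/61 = 1/1155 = 0.00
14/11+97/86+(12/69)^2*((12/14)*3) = 2.48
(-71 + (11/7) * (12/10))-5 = -2594/35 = -74.11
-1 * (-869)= 869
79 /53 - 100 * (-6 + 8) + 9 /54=-63073 /318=-198.34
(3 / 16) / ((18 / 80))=5 / 6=0.83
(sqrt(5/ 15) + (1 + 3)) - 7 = -3 + sqrt(3)/ 3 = -2.42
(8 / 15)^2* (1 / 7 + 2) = 64 / 105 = 0.61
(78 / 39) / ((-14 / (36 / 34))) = -18 / 119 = -0.15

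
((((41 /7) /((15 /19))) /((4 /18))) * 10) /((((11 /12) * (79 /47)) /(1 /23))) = 1318068 /139909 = 9.42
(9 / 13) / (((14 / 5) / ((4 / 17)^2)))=360 / 26299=0.01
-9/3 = -3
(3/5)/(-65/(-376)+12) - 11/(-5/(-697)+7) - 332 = -333.52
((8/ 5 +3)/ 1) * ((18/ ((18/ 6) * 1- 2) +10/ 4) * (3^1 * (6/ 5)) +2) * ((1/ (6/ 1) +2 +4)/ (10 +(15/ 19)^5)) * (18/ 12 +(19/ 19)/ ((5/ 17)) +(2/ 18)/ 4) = 1028.04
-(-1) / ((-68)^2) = 1 / 4624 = 0.00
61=61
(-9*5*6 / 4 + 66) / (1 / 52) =-78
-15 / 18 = -5 / 6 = -0.83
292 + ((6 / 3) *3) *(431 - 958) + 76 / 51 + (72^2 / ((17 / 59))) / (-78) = -2054750 / 663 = -3099.17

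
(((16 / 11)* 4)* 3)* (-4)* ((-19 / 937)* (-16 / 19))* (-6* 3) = 221184 / 10307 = 21.46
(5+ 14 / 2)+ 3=15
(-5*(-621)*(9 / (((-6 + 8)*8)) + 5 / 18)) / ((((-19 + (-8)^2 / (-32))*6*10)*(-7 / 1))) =2783 / 9408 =0.30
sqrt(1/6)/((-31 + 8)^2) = sqrt(6)/3174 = 0.00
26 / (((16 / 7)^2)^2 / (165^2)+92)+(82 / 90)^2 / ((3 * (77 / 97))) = 887803186732601 / 1406564397072450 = 0.63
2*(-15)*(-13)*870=339300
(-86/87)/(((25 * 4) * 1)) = -43/4350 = -0.01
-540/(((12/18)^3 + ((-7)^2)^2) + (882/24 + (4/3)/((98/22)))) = -571536/2580745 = -0.22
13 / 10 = 1.30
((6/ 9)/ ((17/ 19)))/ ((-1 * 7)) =-38/ 357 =-0.11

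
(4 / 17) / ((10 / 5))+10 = 172 / 17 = 10.12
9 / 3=3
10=10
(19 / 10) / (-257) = -19 / 2570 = -0.01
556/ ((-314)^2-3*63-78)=556/ 98329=0.01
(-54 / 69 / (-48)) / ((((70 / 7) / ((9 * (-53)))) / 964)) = -344871 / 460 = -749.72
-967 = -967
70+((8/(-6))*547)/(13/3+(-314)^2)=69.99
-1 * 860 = -860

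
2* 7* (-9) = -126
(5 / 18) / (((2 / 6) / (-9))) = -15 / 2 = -7.50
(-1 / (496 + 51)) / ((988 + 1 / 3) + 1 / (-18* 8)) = -144 / 77848493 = -0.00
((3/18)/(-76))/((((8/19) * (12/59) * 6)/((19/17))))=-1121/235008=-0.00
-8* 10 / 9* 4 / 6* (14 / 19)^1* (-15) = 11200 / 171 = 65.50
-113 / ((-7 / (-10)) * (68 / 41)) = -23165 / 238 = -97.33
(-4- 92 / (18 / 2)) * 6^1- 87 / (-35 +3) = -7931 / 96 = -82.61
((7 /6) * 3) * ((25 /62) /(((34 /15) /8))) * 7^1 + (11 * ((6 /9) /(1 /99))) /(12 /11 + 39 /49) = 74969951 /178653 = 419.64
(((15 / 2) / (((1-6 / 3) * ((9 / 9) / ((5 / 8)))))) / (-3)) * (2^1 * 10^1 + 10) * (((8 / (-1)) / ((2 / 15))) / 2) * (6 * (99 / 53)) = -1670625 / 106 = -15760.61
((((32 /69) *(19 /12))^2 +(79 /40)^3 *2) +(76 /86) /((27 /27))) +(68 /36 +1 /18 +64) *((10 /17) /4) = 26589744085141 /1002323808000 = 26.53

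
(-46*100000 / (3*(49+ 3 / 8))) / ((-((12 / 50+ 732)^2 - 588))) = 575000000 / 9916735779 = 0.06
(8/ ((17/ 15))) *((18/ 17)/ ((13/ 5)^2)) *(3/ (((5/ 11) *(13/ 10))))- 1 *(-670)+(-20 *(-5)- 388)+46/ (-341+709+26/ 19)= 863871862375/ 2227979897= 387.74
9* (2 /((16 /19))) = 171 /8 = 21.38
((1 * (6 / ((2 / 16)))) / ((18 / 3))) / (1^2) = 8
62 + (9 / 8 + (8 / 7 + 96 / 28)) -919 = -47673 / 56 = -851.30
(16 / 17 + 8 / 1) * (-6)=-912 / 17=-53.65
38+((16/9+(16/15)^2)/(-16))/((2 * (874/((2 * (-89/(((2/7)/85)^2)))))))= 52869121/31464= 1680.31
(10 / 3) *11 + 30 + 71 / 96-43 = 781 / 32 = 24.41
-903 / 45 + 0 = -301 / 15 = -20.07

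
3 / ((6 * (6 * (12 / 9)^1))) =1 / 16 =0.06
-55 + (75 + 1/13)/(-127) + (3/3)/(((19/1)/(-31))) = -1795020/31369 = -57.22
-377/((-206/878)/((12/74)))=993018/3811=260.57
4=4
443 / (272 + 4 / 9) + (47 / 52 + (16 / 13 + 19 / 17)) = 1321751 / 270946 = 4.88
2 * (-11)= -22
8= 8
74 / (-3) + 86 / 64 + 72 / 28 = -13945 / 672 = -20.75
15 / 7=2.14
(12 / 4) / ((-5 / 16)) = -48 / 5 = -9.60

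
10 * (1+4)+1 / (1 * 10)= 501 / 10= 50.10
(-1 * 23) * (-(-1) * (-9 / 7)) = 207 / 7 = 29.57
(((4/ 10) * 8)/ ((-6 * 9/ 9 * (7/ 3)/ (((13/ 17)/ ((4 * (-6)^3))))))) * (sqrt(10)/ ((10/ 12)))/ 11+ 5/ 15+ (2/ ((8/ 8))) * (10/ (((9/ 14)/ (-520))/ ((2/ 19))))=-291143/ 171+ 13 * sqrt(10)/ 589050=-1702.59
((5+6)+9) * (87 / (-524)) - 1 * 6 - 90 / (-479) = -573069 / 62749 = -9.13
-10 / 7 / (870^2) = -1 / 529830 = -0.00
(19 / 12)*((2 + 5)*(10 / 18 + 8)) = 10241 / 108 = 94.82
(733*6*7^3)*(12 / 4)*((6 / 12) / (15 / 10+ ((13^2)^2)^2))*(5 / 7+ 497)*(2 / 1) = 4504853808 / 1631461445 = 2.76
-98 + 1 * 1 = -97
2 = 2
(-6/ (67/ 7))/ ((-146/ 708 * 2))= 7434/ 4891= 1.52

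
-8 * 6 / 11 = -48 / 11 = -4.36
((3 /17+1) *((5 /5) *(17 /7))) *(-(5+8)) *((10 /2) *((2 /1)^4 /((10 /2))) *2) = -8320 /7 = -1188.57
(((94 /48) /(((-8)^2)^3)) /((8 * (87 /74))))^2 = 3024121 /4793589222126649344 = 0.00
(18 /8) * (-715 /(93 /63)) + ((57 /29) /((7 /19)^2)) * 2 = -186923739 /176204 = -1060.84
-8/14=-4/7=-0.57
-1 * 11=-11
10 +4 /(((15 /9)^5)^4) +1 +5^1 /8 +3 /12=9060017582960207 /762939453125000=11.88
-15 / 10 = -3 / 2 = -1.50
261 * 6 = 1566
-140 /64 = -35 /16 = -2.19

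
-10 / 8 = -5 / 4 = -1.25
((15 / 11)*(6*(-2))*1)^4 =71700.02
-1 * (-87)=87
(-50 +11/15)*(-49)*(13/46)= 470743/690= 682.24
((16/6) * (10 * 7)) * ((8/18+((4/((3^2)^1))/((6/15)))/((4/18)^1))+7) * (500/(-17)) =-31360000/459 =-68322.44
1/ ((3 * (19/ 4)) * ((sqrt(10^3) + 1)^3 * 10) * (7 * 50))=-3001/ 49725524575125 + 2006 * sqrt(10)/ 9945104915025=0.00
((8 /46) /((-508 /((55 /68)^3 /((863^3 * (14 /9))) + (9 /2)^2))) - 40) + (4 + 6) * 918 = 75537843861184338834881 /8264540607832168576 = 9139.99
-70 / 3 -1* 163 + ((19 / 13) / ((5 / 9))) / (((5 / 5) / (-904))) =-500087 / 195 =-2564.55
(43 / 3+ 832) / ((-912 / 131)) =-332609 / 2736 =-121.57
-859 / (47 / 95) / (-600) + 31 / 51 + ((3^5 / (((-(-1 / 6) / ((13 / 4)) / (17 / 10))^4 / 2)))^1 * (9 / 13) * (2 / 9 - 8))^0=431617 / 95880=4.50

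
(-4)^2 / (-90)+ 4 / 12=7 / 45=0.16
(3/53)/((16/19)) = 57/848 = 0.07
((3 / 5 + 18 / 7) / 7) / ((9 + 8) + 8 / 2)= 37 / 1715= 0.02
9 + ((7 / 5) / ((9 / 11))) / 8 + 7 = 16.21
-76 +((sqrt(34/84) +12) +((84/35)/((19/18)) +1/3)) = -17497/285 +sqrt(714)/42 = -60.76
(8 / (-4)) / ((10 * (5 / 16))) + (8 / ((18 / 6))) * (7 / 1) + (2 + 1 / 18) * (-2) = 3131 / 225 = 13.92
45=45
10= 10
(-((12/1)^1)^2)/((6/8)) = -192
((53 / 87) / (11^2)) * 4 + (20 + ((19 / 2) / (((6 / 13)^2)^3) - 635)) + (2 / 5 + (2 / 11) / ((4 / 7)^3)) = 604471238311 / 1637159040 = 369.22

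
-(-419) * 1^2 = 419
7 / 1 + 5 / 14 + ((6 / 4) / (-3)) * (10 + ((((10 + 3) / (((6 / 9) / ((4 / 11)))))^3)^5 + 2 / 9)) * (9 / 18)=-758105406993652799874842198153 / 526333269346372026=-1440352436651.23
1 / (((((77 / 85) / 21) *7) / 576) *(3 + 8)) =173.41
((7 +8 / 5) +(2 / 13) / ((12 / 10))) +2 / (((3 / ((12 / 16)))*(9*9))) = 91973 / 10530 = 8.73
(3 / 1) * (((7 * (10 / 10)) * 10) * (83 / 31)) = 562.26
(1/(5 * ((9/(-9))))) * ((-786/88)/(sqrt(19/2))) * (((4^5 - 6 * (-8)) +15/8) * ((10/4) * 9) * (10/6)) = 4603995 * sqrt(38)/1216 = 23339.58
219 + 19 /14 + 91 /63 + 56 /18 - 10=27079 /126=214.91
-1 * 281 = -281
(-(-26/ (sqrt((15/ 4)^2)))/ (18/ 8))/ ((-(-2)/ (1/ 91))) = 0.02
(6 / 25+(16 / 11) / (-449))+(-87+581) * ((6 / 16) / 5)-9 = 13970831 / 493900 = 28.29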